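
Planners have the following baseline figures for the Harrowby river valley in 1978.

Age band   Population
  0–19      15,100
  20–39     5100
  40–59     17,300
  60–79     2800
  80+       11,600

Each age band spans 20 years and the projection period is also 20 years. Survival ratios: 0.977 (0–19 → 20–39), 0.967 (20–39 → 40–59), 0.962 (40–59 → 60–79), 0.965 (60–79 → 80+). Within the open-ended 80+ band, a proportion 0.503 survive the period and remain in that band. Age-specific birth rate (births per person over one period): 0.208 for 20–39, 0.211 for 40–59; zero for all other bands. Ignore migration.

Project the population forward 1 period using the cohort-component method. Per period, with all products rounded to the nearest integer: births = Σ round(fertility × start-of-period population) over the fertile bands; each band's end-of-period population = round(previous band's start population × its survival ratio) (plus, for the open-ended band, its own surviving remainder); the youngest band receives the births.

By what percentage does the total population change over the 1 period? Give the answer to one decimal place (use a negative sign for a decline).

Let band 1 be 0–19 through band 5 = 80+.
Period 1.
Births: 5100 × 0.208 = 1061 ; 17300 × 0.211 = 3650 → 4711
Band 2: 15100 × 0.977 = 14753
Band 3: 5100 × 0.967 = 4932
Band 4: 17300 × 0.962 = 16643
Band 5: 2800 × 0.965 + 11600 × 0.503 = 2702 + 5835 = 8537
Population now: 0–19=4711, 20–39=14753, 40–59=4932, 60–79=16643, 80+=8537
Total: 51900 → 49576; change = -2324; percentage change = -4.5%

-4.5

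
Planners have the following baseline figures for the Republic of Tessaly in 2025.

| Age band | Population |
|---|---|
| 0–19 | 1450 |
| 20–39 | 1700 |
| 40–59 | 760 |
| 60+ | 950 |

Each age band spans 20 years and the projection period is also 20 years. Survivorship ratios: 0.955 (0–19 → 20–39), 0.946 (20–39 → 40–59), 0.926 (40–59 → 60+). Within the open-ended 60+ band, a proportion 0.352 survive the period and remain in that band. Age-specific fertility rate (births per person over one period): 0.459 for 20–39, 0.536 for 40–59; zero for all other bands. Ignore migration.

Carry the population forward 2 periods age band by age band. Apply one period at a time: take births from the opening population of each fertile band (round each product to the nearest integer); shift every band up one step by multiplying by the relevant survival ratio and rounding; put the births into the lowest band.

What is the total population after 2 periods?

Period 1.
Births: 1700 × 0.459 = 780 ; 760 × 0.536 = 407 — total 1187
20–39: 1450 × 0.955 = 1385
40–59: 1700 × 0.946 = 1608
60+: 760 × 0.926 + 950 × 0.352 = 704 + 334 = 1038
Population now: 0–19=1187, 20–39=1385, 40–59=1608, 60+=1038
Period 2.
Births: 1385 × 0.459 = 636 ; 1608 × 0.536 = 862 — total 1498
20–39: 1187 × 0.955 = 1134
40–59: 1385 × 0.946 = 1310
60+: 1608 × 0.926 + 1038 × 0.352 = 1489 + 365 = 1854
Population now: 0–19=1498, 20–39=1134, 40–59=1310, 60+=1854
Total after period 2: 1498 + 1134 + 1310 + 1854 = 5796

5796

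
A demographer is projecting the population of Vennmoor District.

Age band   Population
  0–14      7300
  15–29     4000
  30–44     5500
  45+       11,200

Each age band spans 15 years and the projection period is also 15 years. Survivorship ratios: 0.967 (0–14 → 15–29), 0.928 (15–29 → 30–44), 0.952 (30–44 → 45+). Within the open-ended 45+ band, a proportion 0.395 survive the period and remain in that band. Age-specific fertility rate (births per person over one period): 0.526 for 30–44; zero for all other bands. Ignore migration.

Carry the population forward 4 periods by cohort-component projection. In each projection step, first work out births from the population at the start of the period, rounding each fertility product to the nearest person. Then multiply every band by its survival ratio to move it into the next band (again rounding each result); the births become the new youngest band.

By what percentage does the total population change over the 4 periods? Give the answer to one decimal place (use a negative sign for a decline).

-55.2

— Period 1 —
Births: 5500 * 0.526 = 2893
15–29: 7300 * 0.967 = 7059
30–44: 4000 * 0.928 = 3712
45+: 5500 * 0.952 + 11200 * 0.395 = 5236 + 4424 = 9660
Population now: 0–14=2893, 15–29=7059, 30–44=3712, 45+=9660
— Period 2 —
Births: 3712 * 0.526 = 1953
15–29: 2893 * 0.967 = 2798
30–44: 7059 * 0.928 = 6551
45+: 3712 * 0.952 + 9660 * 0.395 = 3534 + 3816 = 7350
Population now: 0–14=1953, 15–29=2798, 30–44=6551, 45+=7350
— Period 3 —
Births: 6551 * 0.526 = 3446
15–29: 1953 * 0.967 = 1889
30–44: 2798 * 0.928 = 2597
45+: 6551 * 0.952 + 7350 * 0.395 = 6237 + 2903 = 9140
Population now: 0–14=3446, 15–29=1889, 30–44=2597, 45+=9140
— Period 4 —
Births: 2597 * 0.526 = 1366
15–29: 3446 * 0.967 = 3332
30–44: 1889 * 0.928 = 1753
45+: 2597 * 0.952 + 9140 * 0.395 = 2472 + 3610 = 6082
Population now: 0–14=1366, 15–29=3332, 30–44=1753, 45+=6082
Total: 28000 → 12533; change = -15467; percentage change = -55.2%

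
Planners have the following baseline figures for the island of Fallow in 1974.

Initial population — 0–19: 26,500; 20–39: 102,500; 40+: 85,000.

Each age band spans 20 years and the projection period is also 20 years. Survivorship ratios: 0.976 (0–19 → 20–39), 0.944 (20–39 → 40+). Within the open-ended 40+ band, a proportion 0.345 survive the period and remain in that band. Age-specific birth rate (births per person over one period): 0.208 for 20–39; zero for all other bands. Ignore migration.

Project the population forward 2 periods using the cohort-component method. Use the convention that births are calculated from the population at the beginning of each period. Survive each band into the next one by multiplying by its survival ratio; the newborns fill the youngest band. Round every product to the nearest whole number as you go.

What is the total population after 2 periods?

94103

(Groups numbered youngest = 1 to oldest = 3.)
— Period 1 —
Births: 102500 × 0.208 = 21320
Group 2: 26500 × 0.976 = 25864
Group 3: 102500 × 0.944 + 85000 × 0.345 = 96760 + 29325 = 126085
→ [21320, 25864, 126085]
— Period 2 —
Births: 25864 × 0.208 = 5380
Group 2: 21320 × 0.976 = 20808
Group 3: 25864 × 0.944 + 126085 × 0.345 = 24416 + 43499 = 67915
→ [5380, 20808, 67915]
Total after period 2: 5380 + 20808 + 67915 = 94103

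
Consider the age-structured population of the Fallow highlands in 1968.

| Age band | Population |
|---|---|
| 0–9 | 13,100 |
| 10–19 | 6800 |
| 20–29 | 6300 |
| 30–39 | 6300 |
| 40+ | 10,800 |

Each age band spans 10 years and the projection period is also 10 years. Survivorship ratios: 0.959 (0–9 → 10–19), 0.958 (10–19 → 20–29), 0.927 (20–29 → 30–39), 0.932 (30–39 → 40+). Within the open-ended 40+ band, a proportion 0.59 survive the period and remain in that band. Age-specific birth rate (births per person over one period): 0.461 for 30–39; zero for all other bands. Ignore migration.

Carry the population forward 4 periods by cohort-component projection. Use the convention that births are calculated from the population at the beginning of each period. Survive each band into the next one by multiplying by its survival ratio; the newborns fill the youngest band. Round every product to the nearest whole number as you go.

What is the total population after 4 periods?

30887

Let band 1 be 0–9 through band 5 = 40+.
[period 1]
Births: 6300 × 0.461 = 2904
Band 2: 13100 × 0.959 = 12563
Band 3: 6800 × 0.958 = 6514
Band 4: 6300 × 0.927 = 5840
Band 5: 6300 × 0.932 + 10800 × 0.59 = 5872 + 6372 = 12244
→ [2904, 12563, 6514, 5840, 12244]
[period 2]
Births: 5840 × 0.461 = 2692
Band 2: 2904 × 0.959 = 2785
Band 3: 12563 × 0.958 = 12035
Band 4: 6514 × 0.927 = 6038
Band 5: 5840 × 0.932 + 12244 × 0.59 = 5443 + 7224 = 12667
→ [2692, 2785, 12035, 6038, 12667]
[period 3]
Births: 6038 × 0.461 = 2784
Band 2: 2692 × 0.959 = 2582
Band 3: 2785 × 0.958 = 2668
Band 4: 12035 × 0.927 = 11156
Band 5: 6038 × 0.932 + 12667 × 0.59 = 5627 + 7474 = 13101
→ [2784, 2582, 2668, 11156, 13101]
[period 4]
Births: 11156 × 0.461 = 5143
Band 2: 2784 × 0.959 = 2670
Band 3: 2582 × 0.958 = 2474
Band 4: 2668 × 0.927 = 2473
Band 5: 11156 × 0.932 + 13101 × 0.59 = 10397 + 7730 = 18127
→ [5143, 2670, 2474, 2473, 18127]
Total after period 4: 5143 + 2670 + 2474 + 2473 + 18127 = 30887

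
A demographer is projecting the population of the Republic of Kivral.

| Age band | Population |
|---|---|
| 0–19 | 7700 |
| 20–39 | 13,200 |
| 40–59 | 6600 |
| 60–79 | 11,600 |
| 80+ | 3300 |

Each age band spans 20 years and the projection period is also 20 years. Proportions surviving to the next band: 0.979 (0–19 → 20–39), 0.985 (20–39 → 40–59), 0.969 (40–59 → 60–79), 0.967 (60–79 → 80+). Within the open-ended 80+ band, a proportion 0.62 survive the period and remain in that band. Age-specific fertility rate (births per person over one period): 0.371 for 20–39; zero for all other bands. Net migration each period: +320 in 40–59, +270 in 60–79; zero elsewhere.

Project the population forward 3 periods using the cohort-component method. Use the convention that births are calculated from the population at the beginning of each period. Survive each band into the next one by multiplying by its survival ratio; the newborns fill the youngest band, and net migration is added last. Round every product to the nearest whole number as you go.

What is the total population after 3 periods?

Numbering the groups 1..5 from youngest to oldest:
Period 1:
Births: 13200 * 0.371 = 4897
Group 2: 7700 * 0.979 = 7538
Group 3: 13200 * 0.985 = 13002
Group 4: 6600 * 0.969 = 6395
Group 5: 11600 * 0.967 + 3300 * 0.62 = 11217 + 2046 = 13263
Net migration: Group 3 + 320 → 13322; Group 4 + 270 → 6665
Population now: 0–19=4897, 20–39=7538, 40–59=13322, 60–79=6665, 80+=13263
Period 2:
Births: 7538 * 0.371 = 2797
Group 2: 4897 * 0.979 = 4794
Group 3: 7538 * 0.985 = 7425
Group 4: 13322 * 0.969 = 12909
Group 5: 6665 * 0.967 + 13263 * 0.62 = 6445 + 8223 = 14668
Net migration: Group 3 + 320 → 7745; Group 4 + 270 → 13179
Population now: 0–19=2797, 20–39=4794, 40–59=7745, 60–79=13179, 80+=14668
Period 3:
Births: 4794 * 0.371 = 1779
Group 2: 2797 * 0.979 = 2738
Group 3: 4794 * 0.985 = 4722
Group 4: 7745 * 0.969 = 7505
Group 5: 13179 * 0.967 + 14668 * 0.62 = 12744 + 9094 = 21838
Net migration: Group 3 + 320 → 5042; Group 4 + 270 → 7775
Population now: 0–19=1779, 20–39=2738, 40–59=5042, 60–79=7775, 80+=21838
Total after period 3: 1779 + 2738 + 5042 + 7775 + 21838 = 39172

39172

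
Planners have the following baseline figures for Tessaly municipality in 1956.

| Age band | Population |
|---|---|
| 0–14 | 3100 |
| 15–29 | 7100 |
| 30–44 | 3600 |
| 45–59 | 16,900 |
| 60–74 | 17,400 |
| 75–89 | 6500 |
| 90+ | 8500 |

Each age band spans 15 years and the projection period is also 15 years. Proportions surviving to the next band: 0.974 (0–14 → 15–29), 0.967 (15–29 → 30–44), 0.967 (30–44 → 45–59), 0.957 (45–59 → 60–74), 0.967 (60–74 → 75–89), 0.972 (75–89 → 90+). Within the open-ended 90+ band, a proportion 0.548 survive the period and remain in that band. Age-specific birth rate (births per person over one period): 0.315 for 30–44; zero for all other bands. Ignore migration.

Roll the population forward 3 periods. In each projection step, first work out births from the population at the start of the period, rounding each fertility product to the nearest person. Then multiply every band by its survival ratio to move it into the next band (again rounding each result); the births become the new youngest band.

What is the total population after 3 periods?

43953

Period 1:
Births: 3600 × 0.315 = 1134
15–29: 3100 × 0.974 = 3019
30–44: 7100 × 0.967 = 6866
45–59: 3600 × 0.967 = 3481
60–74: 16900 × 0.957 = 16173
75–89: 17400 × 0.967 = 16826
90+: 6500 × 0.972 + 8500 × 0.548 = 6318 + 4658 = 10976
→ [1134, 3019, 6866, 3481, 16173, 16826, 10976]
Period 2:
Births: 6866 × 0.315 = 2163
15–29: 1134 × 0.974 = 1105
30–44: 3019 × 0.967 = 2919
45–59: 6866 × 0.967 = 6639
60–74: 3481 × 0.957 = 3331
75–89: 16173 × 0.967 = 15639
90+: 16826 × 0.972 + 10976 × 0.548 = 16355 + 6015 = 22370
→ [2163, 1105, 2919, 6639, 3331, 15639, 22370]
Period 3:
Births: 2919 × 0.315 = 919
15–29: 2163 × 0.974 = 2107
30–44: 1105 × 0.967 = 1069
45–59: 2919 × 0.967 = 2823
60–74: 6639 × 0.957 = 6354
75–89: 3331 × 0.967 = 3221
90+: 15639 × 0.972 + 22370 × 0.548 = 15201 + 12259 = 27460
→ [919, 2107, 1069, 2823, 6354, 3221, 27460]
Total after period 3: 919 + 2107 + 1069 + 2823 + 6354 + 3221 + 27460 = 43953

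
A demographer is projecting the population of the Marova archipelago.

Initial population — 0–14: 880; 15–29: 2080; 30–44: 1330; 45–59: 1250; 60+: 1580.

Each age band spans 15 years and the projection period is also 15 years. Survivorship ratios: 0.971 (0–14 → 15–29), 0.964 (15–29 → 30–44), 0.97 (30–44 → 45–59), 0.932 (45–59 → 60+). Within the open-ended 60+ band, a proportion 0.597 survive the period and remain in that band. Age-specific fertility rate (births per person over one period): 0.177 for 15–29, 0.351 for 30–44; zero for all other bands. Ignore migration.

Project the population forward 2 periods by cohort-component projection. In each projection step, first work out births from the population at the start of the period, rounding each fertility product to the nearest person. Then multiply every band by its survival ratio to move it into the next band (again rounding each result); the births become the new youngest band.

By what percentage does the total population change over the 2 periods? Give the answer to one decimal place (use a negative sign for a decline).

Let group 1 be 0–14 through group 5 = 60+.
[period 1]
Births: 2080 × 0.177 = 368  |  1330 × 0.351 = 467 → total 835
Group 2: 880 × 0.971 = 854
Group 3: 2080 × 0.964 = 2005
Group 4: 1330 × 0.97 = 1290
Group 5: 1250 × 0.932 + 1580 × 0.597 = 1165 + 943 = 2108
Giving 835 / 854 / 2005 / 1290 / 2108.
[period 2]
Births: 854 × 0.177 = 151  |  2005 × 0.351 = 704 → total 855
Group 2: 835 × 0.971 = 811
Group 3: 854 × 0.964 = 823
Group 4: 2005 × 0.97 = 1945
Group 5: 1290 × 0.932 + 2108 × 0.597 = 1202 + 1258 = 2460
Giving 855 / 811 / 823 / 1945 / 2460.
Total: 7120 → 6894; change = -226; percentage change = -3.2%

-3.2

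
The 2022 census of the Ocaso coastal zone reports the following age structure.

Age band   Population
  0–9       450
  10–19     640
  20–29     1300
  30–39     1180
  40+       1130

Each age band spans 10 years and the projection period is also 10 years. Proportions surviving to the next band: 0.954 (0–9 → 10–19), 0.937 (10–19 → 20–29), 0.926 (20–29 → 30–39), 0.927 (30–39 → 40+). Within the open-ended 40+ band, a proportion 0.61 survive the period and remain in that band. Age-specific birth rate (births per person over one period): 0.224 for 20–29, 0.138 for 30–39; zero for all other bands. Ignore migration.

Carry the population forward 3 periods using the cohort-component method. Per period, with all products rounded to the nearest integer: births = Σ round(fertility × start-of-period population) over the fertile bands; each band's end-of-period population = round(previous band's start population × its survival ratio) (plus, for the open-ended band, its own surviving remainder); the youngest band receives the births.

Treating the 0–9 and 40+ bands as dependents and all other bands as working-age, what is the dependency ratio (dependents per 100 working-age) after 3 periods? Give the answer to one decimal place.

Numbering the groups 1..5 from youngest to oldest:
— Period 1 —
Births: 1300 × 0.224 = 291, 1180 × 0.138 = 163 → 454
Group 2: 450 × 0.954 = 429
Group 3: 640 × 0.937 = 600
Group 4: 1300 × 0.926 = 1204
Group 5: 1180 × 0.927 + 1130 × 0.61 = 1094 + 689 = 1783
→ [454, 429, 600, 1204, 1783]
— Period 2 —
Births: 600 × 0.224 = 134, 1204 × 0.138 = 166 → 300
Group 2: 454 × 0.954 = 433
Group 3: 429 × 0.937 = 402
Group 4: 600 × 0.926 = 556
Group 5: 1204 × 0.927 + 1783 × 0.61 = 1116 + 1088 = 2204
→ [300, 433, 402, 556, 2204]
— Period 3 —
Births: 402 × 0.224 = 90, 556 × 0.138 = 77 → 167
Group 2: 300 × 0.954 = 286
Group 3: 433 × 0.937 = 406
Group 4: 402 × 0.926 = 372
Group 5: 556 × 0.927 + 2204 × 0.61 = 515 + 1344 = 1859
→ [167, 286, 406, 372, 1859]
Dependents (band 0–9 + band 40+) = 167 + 1859 = 2026; working-age = 1064; ratio = 2026/1064 × 100 = 190.4

190.4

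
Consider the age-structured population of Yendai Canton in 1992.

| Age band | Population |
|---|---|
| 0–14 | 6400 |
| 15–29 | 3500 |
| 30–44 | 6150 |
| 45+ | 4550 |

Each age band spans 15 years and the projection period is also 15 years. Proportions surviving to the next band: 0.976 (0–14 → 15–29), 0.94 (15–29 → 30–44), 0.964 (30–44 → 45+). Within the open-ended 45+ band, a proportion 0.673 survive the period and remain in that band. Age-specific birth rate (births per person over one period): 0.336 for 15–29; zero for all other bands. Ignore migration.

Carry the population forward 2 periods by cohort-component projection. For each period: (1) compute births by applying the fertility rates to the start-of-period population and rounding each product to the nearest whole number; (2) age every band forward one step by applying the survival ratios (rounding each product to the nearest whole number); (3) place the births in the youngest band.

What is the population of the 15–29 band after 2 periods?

Numbering the bands 1..4 from youngest to oldest:
[period 1]
Births: 3500 × 0.336 = 1176
Band 2: 6400 × 0.976 = 6246
Band 3: 3500 × 0.94 = 3290
Band 4: 6150 × 0.964 + 4550 × 0.673 = 5929 + 3062 = 8991
Population now: 0–14=1176, 15–29=6246, 30–44=3290, 45+=8991
[period 2]
Births: 6246 × 0.336 = 2099
Band 2: 1176 × 0.976 = 1148
Band 3: 6246 × 0.94 = 5871
Band 4: 3290 × 0.964 + 8991 × 0.673 = 3172 + 6051 = 9223
Population now: 0–14=2099, 15–29=1148, 30–44=5871, 45+=9223

1148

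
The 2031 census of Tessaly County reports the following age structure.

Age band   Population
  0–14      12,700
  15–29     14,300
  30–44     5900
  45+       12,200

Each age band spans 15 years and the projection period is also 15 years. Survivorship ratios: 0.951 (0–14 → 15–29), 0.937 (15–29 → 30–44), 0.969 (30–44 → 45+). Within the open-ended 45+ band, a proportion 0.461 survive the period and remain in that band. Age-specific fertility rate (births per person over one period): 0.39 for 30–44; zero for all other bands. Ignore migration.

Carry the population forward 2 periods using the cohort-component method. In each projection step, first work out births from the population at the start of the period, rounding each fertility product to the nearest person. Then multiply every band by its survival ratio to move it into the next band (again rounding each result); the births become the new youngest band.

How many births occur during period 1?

2301

After projecting period 1:
Births: 5900 × 0.39 = 2301
15–29: 12700 × 0.951 = 12078
30–44: 14300 × 0.937 = 13399
45+: 5900 × 0.969 + 12200 × 0.461 = 5717 + 5624 = 11341
Population now: 0–14=2301, 15–29=12078, 30–44=13399, 45+=11341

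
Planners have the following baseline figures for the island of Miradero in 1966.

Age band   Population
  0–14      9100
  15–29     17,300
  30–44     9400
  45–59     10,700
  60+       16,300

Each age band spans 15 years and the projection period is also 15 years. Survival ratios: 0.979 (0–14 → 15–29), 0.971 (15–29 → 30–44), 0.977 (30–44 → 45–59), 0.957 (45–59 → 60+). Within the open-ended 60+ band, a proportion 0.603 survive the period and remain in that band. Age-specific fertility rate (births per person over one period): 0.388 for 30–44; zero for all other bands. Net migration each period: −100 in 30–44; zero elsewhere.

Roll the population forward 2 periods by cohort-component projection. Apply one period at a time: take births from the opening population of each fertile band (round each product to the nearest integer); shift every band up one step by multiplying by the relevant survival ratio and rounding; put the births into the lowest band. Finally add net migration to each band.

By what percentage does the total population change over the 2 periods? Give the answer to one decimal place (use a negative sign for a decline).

-11.1

Let band 1 be 0–14 through band 5 = 60+.
[period 1]
Births: 9400 × 0.388 = 3647
Band 2: 9100 × 0.979 = 8909
Band 3: 17300 × 0.971 = 16798
Band 4: 9400 × 0.977 = 9184
Band 5: 10700 × 0.957 + 16300 × 0.603 = 10240 + 9829 = 20069
Net migration: Band 3 − 100 → 16698
→ [3647, 8909, 16698, 9184, 20069]
[period 2]
Births: 16698 × 0.388 = 6479
Band 2: 3647 × 0.979 = 3570
Band 3: 8909 × 0.971 = 8651
Band 4: 16698 × 0.977 = 16314
Band 5: 9184 × 0.957 + 20069 × 0.603 = 8789 + 12102 = 20891
Net migration: Band 3 − 100 → 8551
→ [6479, 3570, 8551, 16314, 20891]
Total: 62800 → 55805; change = -6995; percentage change = -11.1%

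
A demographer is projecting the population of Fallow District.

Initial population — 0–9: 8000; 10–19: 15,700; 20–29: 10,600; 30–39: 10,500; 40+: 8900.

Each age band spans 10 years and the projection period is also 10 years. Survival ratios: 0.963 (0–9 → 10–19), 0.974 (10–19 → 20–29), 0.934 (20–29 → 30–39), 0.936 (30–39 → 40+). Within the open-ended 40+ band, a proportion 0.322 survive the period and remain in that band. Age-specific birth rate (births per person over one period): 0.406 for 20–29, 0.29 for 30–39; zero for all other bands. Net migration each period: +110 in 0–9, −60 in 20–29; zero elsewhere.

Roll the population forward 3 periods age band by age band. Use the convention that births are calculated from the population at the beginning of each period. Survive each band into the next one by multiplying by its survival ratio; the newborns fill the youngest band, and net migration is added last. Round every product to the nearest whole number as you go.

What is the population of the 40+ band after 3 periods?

Period 1.
Births: 10600 * 0.406 = 4304 ; 10500 * 0.29 = 3045 → total 7349
10–19: 8000 * 0.963 = 7704
20–29: 15700 * 0.974 = 15292
30–39: 10600 * 0.934 = 9900
40+: 10500 * 0.936 + 8900 * 0.322 = 9828 + 2866 = 12694
Net migration: 0–9 + 110 → 7459; 20–29 − 60 → 15232
→ [7459, 7704, 15232, 9900, 12694]
Period 2.
Births: 15232 * 0.406 = 6184 ; 9900 * 0.29 = 2871 → total 9055
10–19: 7459 * 0.963 = 7183
20–29: 7704 * 0.974 = 7504
30–39: 15232 * 0.934 = 14227
40+: 9900 * 0.936 + 12694 * 0.322 = 9266 + 4087 = 13353
Net migration: 0–9 + 110 → 9165; 20–29 − 60 → 7444
→ [9165, 7183, 7444, 14227, 13353]
Period 3.
Births: 7444 * 0.406 = 3022 ; 14227 * 0.29 = 4126 → total 7148
10–19: 9165 * 0.963 = 8826
20–29: 7183 * 0.974 = 6996
30–39: 7444 * 0.934 = 6953
40+: 14227 * 0.936 + 13353 * 0.322 = 13316 + 4300 = 17616
Net migration: 0–9 + 110 → 7258; 20–29 − 60 → 6936
→ [7258, 8826, 6936, 6953, 17616]

17616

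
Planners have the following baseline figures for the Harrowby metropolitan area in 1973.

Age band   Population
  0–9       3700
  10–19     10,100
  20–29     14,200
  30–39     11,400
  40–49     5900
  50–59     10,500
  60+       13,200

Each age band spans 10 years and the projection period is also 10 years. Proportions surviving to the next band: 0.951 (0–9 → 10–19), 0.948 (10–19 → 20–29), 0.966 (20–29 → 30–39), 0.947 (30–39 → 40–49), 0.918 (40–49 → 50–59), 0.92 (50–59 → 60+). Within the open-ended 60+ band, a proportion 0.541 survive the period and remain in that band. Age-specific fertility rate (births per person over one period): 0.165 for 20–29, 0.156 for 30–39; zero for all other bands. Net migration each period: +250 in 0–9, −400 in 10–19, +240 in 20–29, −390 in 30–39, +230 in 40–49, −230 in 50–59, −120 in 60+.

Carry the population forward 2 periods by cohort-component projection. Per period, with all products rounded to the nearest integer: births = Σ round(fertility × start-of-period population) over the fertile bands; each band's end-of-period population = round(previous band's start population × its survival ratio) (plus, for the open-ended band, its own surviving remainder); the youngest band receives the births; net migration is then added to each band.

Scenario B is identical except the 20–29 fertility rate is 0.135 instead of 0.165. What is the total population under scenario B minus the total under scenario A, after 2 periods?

Call the bands 1 to 7, youngest first.
[period 1]
Births: 14200 * 0.165 = 2343, 11400 * 0.156 = 1778 → 4121
Band 2: 3700 * 0.951 = 3519
Band 3: 10100 * 0.948 = 9575
Band 4: 14200 * 0.966 = 13717
Band 5: 11400 * 0.947 = 10796
Band 6: 5900 * 0.918 = 5416
Band 7: 10500 * 0.92 + 13200 * 0.541 = 9660 + 7141 = 16801
Net migration: Band 1 + 250 → 4371; Band 2 − 400 → 3119; Band 3 + 240 → 9815; Band 4 − 390 → 13327; Band 5 + 230 → 11026; Band 6 − 230 → 5186; Band 7 − 120 → 16681
End of period: [4371, 3119, 9815, 13327, 11026, 5186, 16681]
[period 2]
Births: 9815 * 0.165 = 1619, 13327 * 0.156 = 2079 → 3698
Band 2: 4371 * 0.951 = 4157
Band 3: 3119 * 0.948 = 2957
Band 4: 9815 * 0.966 = 9481
Band 5: 13327 * 0.947 = 12621
Band 6: 11026 * 0.918 = 10122
Band 7: 5186 * 0.92 + 16681 * 0.541 = 4771 + 9024 = 13795
Net migration: Band 1 + 250 → 3948; Band 2 − 400 → 3757; Band 3 + 240 → 3197; Band 4 − 390 → 9091; Band 5 + 230 → 12851; Band 6 − 230 → 9892; Band 7 − 120 → 13675
End of period: [3948, 3757, 3197, 9091, 12851, 9892, 13675]
Scenario A total after 2 periods: 56411
Scenario B projection —
[period 1]
Births: 14200 * 0.135 = 1917, 11400 * 0.156 = 1778 → 3695
Band 2: 3700 * 0.951 = 3519
Band 3: 10100 * 0.948 = 9575
Band 4: 14200 * 0.966 = 13717
Band 5: 11400 * 0.947 = 10796
Band 6: 5900 * 0.918 = 5416
Band 7: 10500 * 0.92 + 13200 * 0.541 = 9660 + 7141 = 16801
Net migration: Band 1 + 250 → 3945; Band 2 − 400 → 3119; Band 3 + 240 → 9815; Band 4 − 390 → 13327; Band 5 + 230 → 11026; Band 6 − 230 → 5186; Band 7 − 120 → 16681
End of period: [3945, 3119, 9815, 13327, 11026, 5186, 16681]
[period 2]
Births: 9815 * 0.135 = 1325, 13327 * 0.156 = 2079 → 3404
Band 2: 3945 * 0.951 = 3752
Band 3: 3119 * 0.948 = 2957
Band 4: 9815 * 0.966 = 9481
Band 5: 13327 * 0.947 = 12621
Band 6: 11026 * 0.918 = 10122
Band 7: 5186 * 0.92 + 16681 * 0.541 = 4771 + 9024 = 13795
Net migration: Band 1 + 250 → 3654; Band 2 − 400 → 3352; Band 3 + 240 → 3197; Band 4 − 390 → 9091; Band 5 + 230 → 12851; Band 6 − 230 → 9892; Band 7 − 120 → 13675
End of period: [3654, 3352, 3197, 9091, 12851, 9892, 13675]
Scenario B total after 2 periods: 55712
Difference B − A = 55712 − 56411 = -699

-699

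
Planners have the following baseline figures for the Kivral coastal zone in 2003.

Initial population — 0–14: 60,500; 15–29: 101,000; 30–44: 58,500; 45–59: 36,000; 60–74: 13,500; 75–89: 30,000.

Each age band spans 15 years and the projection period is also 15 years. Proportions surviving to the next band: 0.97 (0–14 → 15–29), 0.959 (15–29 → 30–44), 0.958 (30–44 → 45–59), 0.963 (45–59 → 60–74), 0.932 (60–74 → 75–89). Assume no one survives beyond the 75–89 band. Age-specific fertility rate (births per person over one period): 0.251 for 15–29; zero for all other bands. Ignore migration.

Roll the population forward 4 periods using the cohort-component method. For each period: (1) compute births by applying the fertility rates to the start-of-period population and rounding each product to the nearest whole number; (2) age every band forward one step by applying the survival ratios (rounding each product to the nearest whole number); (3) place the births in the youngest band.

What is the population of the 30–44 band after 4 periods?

13702

— Period 1 —
Births: 101000 * 0.251 = 25351
15–29: 60500 * 0.97 = 58685
30–44: 101000 * 0.959 = 96859
45–59: 58500 * 0.958 = 56043
60–74: 36000 * 0.963 = 34668
75–89: 13500 * 0.932 = 12582
Population now: 0–14=25351, 15–29=58685, 30–44=96859, 45–59=56043, 60–74=34668, 75–89=12582
— Period 2 —
Births: 58685 * 0.251 = 14730
15–29: 25351 * 0.97 = 24590
30–44: 58685 * 0.959 = 56279
45–59: 96859 * 0.958 = 92791
60–74: 56043 * 0.963 = 53969
75–89: 34668 * 0.932 = 32311
Population now: 0–14=14730, 15–29=24590, 30–44=56279, 45–59=92791, 60–74=53969, 75–89=32311
— Period 3 —
Births: 24590 * 0.251 = 6172
15–29: 14730 * 0.97 = 14288
30–44: 24590 * 0.959 = 23582
45–59: 56279 * 0.958 = 53915
60–74: 92791 * 0.963 = 89358
75–89: 53969 * 0.932 = 50299
Population now: 0–14=6172, 15–29=14288, 30–44=23582, 45–59=53915, 60–74=89358, 75–89=50299
— Period 4 —
Births: 14288 * 0.251 = 3586
15–29: 6172 * 0.97 = 5987
30–44: 14288 * 0.959 = 13702
45–59: 23582 * 0.958 = 22592
60–74: 53915 * 0.963 = 51920
75–89: 89358 * 0.932 = 83282
Population now: 0–14=3586, 15–29=5987, 30–44=13702, 45–59=22592, 60–74=51920, 75–89=83282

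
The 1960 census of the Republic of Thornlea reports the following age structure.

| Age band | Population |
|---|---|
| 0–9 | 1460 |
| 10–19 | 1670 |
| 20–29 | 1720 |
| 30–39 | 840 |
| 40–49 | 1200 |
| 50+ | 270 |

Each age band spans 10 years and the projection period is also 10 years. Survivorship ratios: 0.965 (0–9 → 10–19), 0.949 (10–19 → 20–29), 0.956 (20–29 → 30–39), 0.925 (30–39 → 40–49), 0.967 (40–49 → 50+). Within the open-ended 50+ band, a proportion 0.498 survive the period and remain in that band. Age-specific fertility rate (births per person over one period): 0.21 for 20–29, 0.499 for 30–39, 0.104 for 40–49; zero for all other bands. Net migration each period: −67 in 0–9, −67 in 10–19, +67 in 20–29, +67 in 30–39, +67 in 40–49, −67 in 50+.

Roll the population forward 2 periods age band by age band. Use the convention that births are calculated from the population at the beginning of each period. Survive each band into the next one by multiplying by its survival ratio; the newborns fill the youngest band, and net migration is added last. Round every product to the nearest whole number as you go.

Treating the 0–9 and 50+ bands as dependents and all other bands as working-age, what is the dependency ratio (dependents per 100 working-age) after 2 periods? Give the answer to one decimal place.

48.0

(Bands numbered youngest = 1 to oldest = 6.)
Period 1.
Births: 1720 * 0.21 = 361  |  840 * 0.499 = 419  |  1200 * 0.104 = 125 → total 905
Band 2: 1460 * 0.965 = 1409
Band 3: 1670 * 0.949 = 1585
Band 4: 1720 * 0.956 = 1644
Band 5: 840 * 0.925 = 777
Band 6: 1200 * 0.967 + 270 * 0.498 = 1160 + 134 = 1294
Net migration: Band 1 − 67 → 838; Band 2 − 67 → 1342; Band 3 + 67 → 1652; Band 4 + 67 → 1711; Band 5 + 67 → 844; Band 6 − 67 → 1227
→ [838, 1342, 1652, 1711, 844, 1227]
Period 2.
Births: 1652 * 0.21 = 347  |  1711 * 0.499 = 854  |  844 * 0.104 = 88 → total 1289
Band 2: 838 * 0.965 = 809
Band 3: 1342 * 0.949 = 1274
Band 4: 1652 * 0.956 = 1579
Band 5: 1711 * 0.925 = 1583
Band 6: 844 * 0.967 + 1227 * 0.498 = 816 + 611 = 1427
Net migration: Band 1 − 67 → 1222; Band 2 − 67 → 742; Band 3 + 67 → 1341; Band 4 + 67 → 1646; Band 5 + 67 → 1650; Band 6 − 67 → 1360
→ [1222, 742, 1341, 1646, 1650, 1360]
Dependents (band 0–9 + band 50+) = 1222 + 1360 = 2582; working-age = 5379; ratio = 2582/5379 × 100 = 48.0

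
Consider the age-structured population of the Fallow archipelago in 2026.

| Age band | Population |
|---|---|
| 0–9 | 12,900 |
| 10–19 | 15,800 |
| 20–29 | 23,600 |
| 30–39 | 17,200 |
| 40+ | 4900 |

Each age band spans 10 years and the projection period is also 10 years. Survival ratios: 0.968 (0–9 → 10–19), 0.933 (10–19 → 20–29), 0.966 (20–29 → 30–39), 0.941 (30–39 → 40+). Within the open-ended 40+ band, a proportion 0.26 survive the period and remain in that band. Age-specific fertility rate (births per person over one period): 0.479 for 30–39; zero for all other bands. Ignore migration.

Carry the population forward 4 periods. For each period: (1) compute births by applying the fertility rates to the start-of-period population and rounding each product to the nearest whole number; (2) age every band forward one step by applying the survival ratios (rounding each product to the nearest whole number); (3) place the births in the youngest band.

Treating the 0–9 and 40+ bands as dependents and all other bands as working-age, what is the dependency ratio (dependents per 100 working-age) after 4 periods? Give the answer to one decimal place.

89.7

Numbering the groups 1..5 from youngest to oldest:
Period 1:
Births: 17200 * 0.479 = 8239
Group 2: 12900 * 0.968 = 12487
Group 3: 15800 * 0.933 = 14741
Group 4: 23600 * 0.966 = 22798
Group 5: 17200 * 0.941 + 4900 * 0.26 = 16185 + 1274 = 17459
End of period: [8239, 12487, 14741, 22798, 17459]
Period 2:
Births: 22798 * 0.479 = 10920
Group 2: 8239 * 0.968 = 7975
Group 3: 12487 * 0.933 = 11650
Group 4: 14741 * 0.966 = 14240
Group 5: 22798 * 0.941 + 17459 * 0.26 = 21453 + 4539 = 25992
End of period: [10920, 7975, 11650, 14240, 25992]
Period 3:
Births: 14240 * 0.479 = 6821
Group 2: 10920 * 0.968 = 10571
Group 3: 7975 * 0.933 = 7441
Group 4: 11650 * 0.966 = 11254
Group 5: 14240 * 0.941 + 25992 * 0.26 = 13400 + 6758 = 20158
End of period: [6821, 10571, 7441, 11254, 20158]
Period 4:
Births: 11254 * 0.479 = 5391
Group 2: 6821 * 0.968 = 6603
Group 3: 10571 * 0.933 = 9863
Group 4: 7441 * 0.966 = 7188
Group 5: 11254 * 0.941 + 20158 * 0.26 = 10590 + 5241 = 15831
End of period: [5391, 6603, 9863, 7188, 15831]
Dependents (band 0–9 + band 40+) = 5391 + 15831 = 21222; working-age = 23654; ratio = 21222/23654 × 100 = 89.7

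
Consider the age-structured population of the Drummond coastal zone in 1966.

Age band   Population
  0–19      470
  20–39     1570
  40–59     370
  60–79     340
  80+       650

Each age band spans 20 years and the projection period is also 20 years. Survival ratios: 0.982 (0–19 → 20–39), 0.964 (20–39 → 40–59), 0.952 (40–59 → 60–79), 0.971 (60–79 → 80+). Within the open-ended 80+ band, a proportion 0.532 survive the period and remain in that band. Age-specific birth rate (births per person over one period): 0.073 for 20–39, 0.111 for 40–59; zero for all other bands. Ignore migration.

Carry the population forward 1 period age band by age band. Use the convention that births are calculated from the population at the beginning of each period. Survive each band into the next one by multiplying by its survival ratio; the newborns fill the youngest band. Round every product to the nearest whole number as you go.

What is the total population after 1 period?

3159

Period 1:
Births: 1570 × 0.073 = 115  |  370 × 0.111 = 41 ⇒ total 156
20–39: 470 × 0.982 = 462
40–59: 1570 × 0.964 = 1513
60–79: 370 × 0.952 = 352
80+: 340 × 0.971 + 650 × 0.532 = 330 + 346 = 676
Giving 156 / 462 / 1513 / 352 / 676.
Total after period 1: 156 + 462 + 1513 + 352 + 676 = 3159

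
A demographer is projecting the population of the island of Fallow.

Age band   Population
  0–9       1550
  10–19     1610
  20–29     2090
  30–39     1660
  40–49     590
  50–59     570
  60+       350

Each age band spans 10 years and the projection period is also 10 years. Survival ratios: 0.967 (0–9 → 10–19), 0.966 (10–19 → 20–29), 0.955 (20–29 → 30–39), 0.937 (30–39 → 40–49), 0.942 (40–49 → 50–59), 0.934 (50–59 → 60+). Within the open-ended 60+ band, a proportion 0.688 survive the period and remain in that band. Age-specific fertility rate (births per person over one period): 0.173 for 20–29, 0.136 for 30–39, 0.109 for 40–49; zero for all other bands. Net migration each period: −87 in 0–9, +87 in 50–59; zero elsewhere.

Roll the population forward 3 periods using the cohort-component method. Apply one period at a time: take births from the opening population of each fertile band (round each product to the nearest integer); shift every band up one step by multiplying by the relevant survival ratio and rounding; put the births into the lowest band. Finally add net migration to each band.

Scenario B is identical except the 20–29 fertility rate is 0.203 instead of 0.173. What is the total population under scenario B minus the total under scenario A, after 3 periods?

[period 1]
Births: 2090 × 0.173 = 362 ; 1660 × 0.136 = 226 ; 590 × 0.109 = 64 — total 652
10–19: 1550 × 0.967 = 1499
20–29: 1610 × 0.966 = 1555
30–39: 2090 × 0.955 = 1996
40–49: 1660 × 0.937 = 1555
50–59: 590 × 0.942 = 556
60+: 570 × 0.934 + 350 × 0.688 = 532 + 241 = 773
Net migration: 0–9 − 87 → 565; 50–59 + 87 → 643
Giving 565 / 1499 / 1555 / 1996 / 1555 / 643 / 773.
[period 2]
Births: 1555 × 0.173 = 269 ; 1996 × 0.136 = 271 ; 1555 × 0.109 = 169 — total 709
10–19: 565 × 0.967 = 546
20–29: 1499 × 0.966 = 1448
30–39: 1555 × 0.955 = 1485
40–49: 1996 × 0.937 = 1870
50–59: 1555 × 0.942 = 1465
60+: 643 × 0.934 + 773 × 0.688 = 601 + 532 = 1133
Net migration: 0–9 − 87 → 622; 50–59 + 87 → 1552
Giving 622 / 546 / 1448 / 1485 / 1870 / 1552 / 1133.
[period 3]
Births: 1448 × 0.173 = 251 ; 1485 × 0.136 = 202 ; 1870 × 0.109 = 204 — total 657
10–19: 622 × 0.967 = 601
20–29: 546 × 0.966 = 527
30–39: 1448 × 0.955 = 1383
40–49: 1485 × 0.937 = 1391
50–59: 1870 × 0.942 = 1762
60+: 1552 × 0.934 + 1133 × 0.688 = 1450 + 780 = 2230
Net migration: 0–9 − 87 → 570; 50–59 + 87 → 1849
Giving 570 / 601 / 527 / 1383 / 1391 / 1849 / 2230.
Scenario A total after 3 periods: 8551
Scenario B projection —
[period 1]
Births: 2090 × 0.203 = 424 ; 1660 × 0.136 = 226 ; 590 × 0.109 = 64 — total 714
10–19: 1550 × 0.967 = 1499
20–29: 1610 × 0.966 = 1555
30–39: 2090 × 0.955 = 1996
40–49: 1660 × 0.937 = 1555
50–59: 590 × 0.942 = 556
60+: 570 × 0.934 + 350 × 0.688 = 532 + 241 = 773
Net migration: 0–9 − 87 → 627; 50–59 + 87 → 643
Giving 627 / 1499 / 1555 / 1996 / 1555 / 643 / 773.
[period 2]
Births: 1555 × 0.203 = 316 ; 1996 × 0.136 = 271 ; 1555 × 0.109 = 169 — total 756
10–19: 627 × 0.967 = 606
20–29: 1499 × 0.966 = 1448
30–39: 1555 × 0.955 = 1485
40–49: 1996 × 0.937 = 1870
50–59: 1555 × 0.942 = 1465
60+: 643 × 0.934 + 773 × 0.688 = 601 + 532 = 1133
Net migration: 0–9 − 87 → 669; 50–59 + 87 → 1552
Giving 669 / 606 / 1448 / 1485 / 1870 / 1552 / 1133.
[period 3]
Births: 1448 × 0.203 = 294 ; 1485 × 0.136 = 202 ; 1870 × 0.109 = 204 — total 700
10–19: 669 × 0.967 = 647
20–29: 606 × 0.966 = 585
30–39: 1448 × 0.955 = 1383
40–49: 1485 × 0.937 = 1391
50–59: 1870 × 0.942 = 1762
60+: 1552 × 0.934 + 1133 × 0.688 = 1450 + 780 = 2230
Net migration: 0–9 − 87 → 613; 50–59 + 87 → 1849
Giving 613 / 647 / 585 / 1383 / 1391 / 1849 / 2230.
Scenario B total after 3 periods: 8698
Difference B − A = 8698 − 8551 = 147

147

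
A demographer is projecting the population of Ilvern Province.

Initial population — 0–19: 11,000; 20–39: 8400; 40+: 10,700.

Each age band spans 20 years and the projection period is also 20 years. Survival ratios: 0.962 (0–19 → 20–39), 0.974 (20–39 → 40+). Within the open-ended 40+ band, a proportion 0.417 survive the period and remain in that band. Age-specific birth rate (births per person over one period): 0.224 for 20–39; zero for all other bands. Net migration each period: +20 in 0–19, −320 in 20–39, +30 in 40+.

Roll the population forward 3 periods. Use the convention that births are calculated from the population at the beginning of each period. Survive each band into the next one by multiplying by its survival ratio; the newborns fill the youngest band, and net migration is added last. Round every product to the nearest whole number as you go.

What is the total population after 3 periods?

Call the groups 1 to 3, youngest first.
— Period 1 —
Births: 8400 × 0.224 = 1882
Group 2: 11000 × 0.962 = 10582
Group 3: 8400 × 0.974 + 10700 × 0.417 = 8182 + 4462 = 12644
Net migration: Group 1 + 20 → 1902; Group 2 − 320 → 10262; Group 3 + 30 → 12674
Giving 1902 / 10262 / 12674.
— Period 2 —
Births: 10262 × 0.224 = 2299
Group 2: 1902 × 0.962 = 1830
Group 3: 10262 × 0.974 + 12674 × 0.417 = 9995 + 5285 = 15280
Net migration: Group 1 + 20 → 2319; Group 2 − 320 → 1510; Group 3 + 30 → 15310
Giving 2319 / 1510 / 15310.
— Period 3 —
Births: 1510 × 0.224 = 338
Group 2: 2319 × 0.962 = 2231
Group 3: 1510 × 0.974 + 15310 × 0.417 = 1471 + 6384 = 7855
Net migration: Group 1 + 20 → 358; Group 2 − 320 → 1911; Group 3 + 30 → 7885
Giving 358 / 1911 / 7885.
Total after period 3: 358 + 1911 + 7885 = 10154

10154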